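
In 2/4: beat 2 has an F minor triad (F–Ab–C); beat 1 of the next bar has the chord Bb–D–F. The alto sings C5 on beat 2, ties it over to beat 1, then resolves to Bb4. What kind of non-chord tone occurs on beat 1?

Suspension.

The harmony at that moment is Bb major triad (Bb, D, F); C5 is not a chord tone.
It is held over (the same pitch as the preceding C5) and left by step down to Bb4.
Held over from the previous chord and resolving down by step — a suspension.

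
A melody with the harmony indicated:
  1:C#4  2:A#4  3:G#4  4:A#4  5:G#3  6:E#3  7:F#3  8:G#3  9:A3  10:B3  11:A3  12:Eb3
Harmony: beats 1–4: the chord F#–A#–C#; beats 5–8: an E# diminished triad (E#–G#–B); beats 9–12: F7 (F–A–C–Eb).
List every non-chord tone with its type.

G#4 (beat 3) — neighbor tone; F#3 (beat 7) — passing tone; B3 (beat 10) — neighbor tone.

The harmony at that moment is F# major triad (F#, A#, C#); G#4 is not a chord tone.
It is approached by step down from A#4 and left by step up to A#4.
Step away and step back to the same note — a neighbor tone (lower neighbor).
The harmony at that moment is E# diminished triad (E#, G#, B); F#3 is not a chord tone.
It is approached by step up from E#3 and left by step up to G#3.
Step in, step out in the same direction — a passing tone.
The harmony at that moment is F dominant seventh chord (F, A, C, Eb); B3 is not a chord tone.
It is approached by step up from A3 and left by step down to A3.
Step away and step back to the same note — a neighbor tone (upper neighbor).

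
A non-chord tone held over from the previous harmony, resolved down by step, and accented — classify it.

Suspension.

Approach: by preparation — the pitch is first a chord tone, then held (tied or repeated) while the harmony changes under it. Departure: down by step. Metric position: strong.
A prepared dissonance that resolves downward by step — a suspension. (The same figure resolving upward would be a retardation.)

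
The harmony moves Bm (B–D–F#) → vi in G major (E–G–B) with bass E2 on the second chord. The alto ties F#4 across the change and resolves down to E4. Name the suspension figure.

At the second chord the bass is E2. The suspended F#4 lies a ninth above the bass; after resolving down by step to E4, the interval above the bass becomes an octave.
Suspension figures are named by those two intervals: 9–8.

9–8 suspension.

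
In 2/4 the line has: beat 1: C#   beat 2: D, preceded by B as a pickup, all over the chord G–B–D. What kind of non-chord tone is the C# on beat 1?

Passing tone.

The harmony at that moment is G major triad (G, B, D); C# is not a chord tone.
It is approached by step up from B and left by step up to D.
Step in, step out in the same direction — a passing tone.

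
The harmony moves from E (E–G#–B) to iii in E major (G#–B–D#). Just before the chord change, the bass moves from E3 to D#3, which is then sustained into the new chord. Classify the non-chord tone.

D#3 is an anticipation.

The harmony at that moment is E major triad (E, G#, B); D#3 is not a chord tone.
It is approached by step down from E3 and then sustained as the same pitch into the next harmony.
Arriving early and becoming a chord tone when the harmony changes — an anticipation.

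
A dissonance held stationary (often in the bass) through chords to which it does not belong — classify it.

Pedal tone.

Approach: none. Departure: none — a single pitch is sustained while the chords change around it, passing through harmonies that do not contain it.
No melodic motion at all; the dissonance is created entirely by the moving harmonies against the stationary note — a pedal tone (pedal point).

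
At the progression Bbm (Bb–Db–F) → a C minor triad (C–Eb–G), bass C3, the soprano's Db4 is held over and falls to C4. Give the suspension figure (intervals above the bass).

At the second chord the bass is C3. The suspended Db4 lies a ninth above the bass; after resolving down by step to C4, the interval above the bass becomes an octave.
Suspension figures are named by those two intervals: 9–8.

9–8 suspension.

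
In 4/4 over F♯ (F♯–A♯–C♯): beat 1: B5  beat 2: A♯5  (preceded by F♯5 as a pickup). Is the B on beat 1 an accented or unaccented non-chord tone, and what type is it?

Accented appoggiatura.

The harmony at that moment is F♯ major triad (F♯, A♯, C♯); B5 is not a chord tone.
It is approached by leap up from F♯5 and left by step down to A♯5.
Leap in, step out — an appoggiatura.
It falls on the downbeat, so it is accented.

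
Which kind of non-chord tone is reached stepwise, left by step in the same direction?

Passing tone.

Approach: by step. Departure: by step, continuing in the same direction.
Stepwise on both sides with no change of direction means the note fills in the space between two different chord tones — a passing tone. (Had it turned back to its starting note it would be a neighbor tone instead.)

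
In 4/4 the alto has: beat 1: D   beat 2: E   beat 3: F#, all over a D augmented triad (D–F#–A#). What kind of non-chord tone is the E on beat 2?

Passing tone.

The harmony at that moment is D augmented triad (D, F#, A#); E is not a chord tone.
It is approached by step up from D and left by step up to F#.
Step in, step out in the same direction — a passing tone.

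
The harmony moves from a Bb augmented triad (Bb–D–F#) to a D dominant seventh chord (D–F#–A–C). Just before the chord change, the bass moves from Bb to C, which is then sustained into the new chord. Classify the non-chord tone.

The harmony at that moment is Bb augmented triad (Bb, D, F#); C is not a chord tone.
It is approached by step up from Bb and then sustained as the same pitch into the next harmony.
Arriving early and becoming a chord tone when the harmony changes — an anticipation.

C is an anticipation.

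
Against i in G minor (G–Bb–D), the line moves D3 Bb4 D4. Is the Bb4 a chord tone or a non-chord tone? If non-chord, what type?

Chord tone (the third of G minor triad).

G minor triad contains G, Bb, D; Bb is the third, so it is a chord tone.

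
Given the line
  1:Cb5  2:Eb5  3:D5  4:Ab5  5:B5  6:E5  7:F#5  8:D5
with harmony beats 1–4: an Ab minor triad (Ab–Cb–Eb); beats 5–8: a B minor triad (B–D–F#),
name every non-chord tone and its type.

D5 (beat 3) — escape tone; E5 (beat 6) — appoggiatura.

The harmony at that moment is Ab minor triad (Ab, Cb, Eb); D5 is not a chord tone.
It is approached by step down from Eb5 and left by leap up to Ab5.
Step in, leap out — an escape tone.
The harmony at that moment is B minor triad (B, D, F#); E5 is not a chord tone.
It is approached by leap down from B5 and left by step up to F#5.
Leap in, step out — an appoggiatura.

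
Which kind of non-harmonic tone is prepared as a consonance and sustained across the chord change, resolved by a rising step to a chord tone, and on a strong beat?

Retardation.

Approach: by preparation — the pitch is first a chord tone, then held (tied or repeated) while the harmony changes under it. Departure: up by step. Metric position: strong.
A prepared dissonance that resolves upward by step — a retardation. (The same figure resolving downward would be a suspension.)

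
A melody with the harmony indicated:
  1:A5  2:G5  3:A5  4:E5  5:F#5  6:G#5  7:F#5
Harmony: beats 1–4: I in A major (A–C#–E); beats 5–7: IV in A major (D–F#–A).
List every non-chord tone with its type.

The harmony at that moment is A major triad (A, C#, E); G5 is not a chord tone.
It is approached by step down from A5 and left by step up to A5.
Step away and step back to the same note — a neighbor tone (lower neighbor).
The harmony at that moment is D major triad (D, F#, A); G#5 is not a chord tone.
It is approached by step up from F#5 and left by step down to F#5.
Step away and step back to the same note — a neighbor tone (upper neighbor).

G5 (beat 2) — neighbor tone; G#5 (beat 6) — neighbor tone.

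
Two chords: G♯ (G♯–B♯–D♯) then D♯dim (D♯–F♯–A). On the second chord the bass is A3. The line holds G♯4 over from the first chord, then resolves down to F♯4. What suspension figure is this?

At the second chord the bass is A3. The suspended G♯4 lies a seventh above the bass; after resolving down by step to F♯4, the interval above the bass becomes a sixth.
Suspension figures are named by those two intervals: 7–6.

7–6 suspension.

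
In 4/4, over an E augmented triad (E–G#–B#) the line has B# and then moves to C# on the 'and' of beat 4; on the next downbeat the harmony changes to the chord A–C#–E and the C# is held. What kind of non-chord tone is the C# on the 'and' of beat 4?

Anticipation.

The harmony at that moment is E augmented triad (E, G#, B#); C# is not a chord tone.
It is approached by step up from B# and then sustained as the same pitch into the next harmony.
Arriving early and becoming a chord tone when the harmony changes — an anticipation.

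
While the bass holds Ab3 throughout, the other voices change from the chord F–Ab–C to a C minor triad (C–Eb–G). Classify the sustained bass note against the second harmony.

The harmony at that moment is C minor triad (C, Eb, G); Ab3 is not a chord tone.
It is held over (the same pitch as the preceding Ab3) and then sustained as the same pitch into the next harmony.
Sustained through a change of harmony — a pedal tone.

Pedal tone (pedal point).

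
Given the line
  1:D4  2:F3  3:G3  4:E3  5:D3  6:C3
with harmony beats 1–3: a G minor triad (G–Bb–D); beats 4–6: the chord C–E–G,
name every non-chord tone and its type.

The harmony at that moment is G minor triad (G, Bb, D); F3 is not a chord tone.
It is approached by leap down from D4 and left by step up to G3.
Leap in, step out — an appoggiatura.
The harmony at that moment is C major triad (C, E, G); D3 is not a chord tone.
It is approached by step down from E3 and left by step down to C3.
Step in, step out in the same direction — a passing tone.

F3 (beat 2) — appoggiatura; D3 (beat 5) — passing tone.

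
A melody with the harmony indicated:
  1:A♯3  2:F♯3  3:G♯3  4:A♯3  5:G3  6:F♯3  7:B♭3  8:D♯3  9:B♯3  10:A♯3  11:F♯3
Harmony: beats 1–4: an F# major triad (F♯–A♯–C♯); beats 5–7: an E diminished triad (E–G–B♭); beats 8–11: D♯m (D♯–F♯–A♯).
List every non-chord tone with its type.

The harmony at that moment is F♯ major triad (F♯, A♯, C♯); G♯3 is not a chord tone.
It is approached by step up from F♯3 and left by step up to A♯3.
Step in, step out in the same direction — a passing tone.
The harmony at that moment is E diminished triad (E, G, B♭); F♯3 is not a chord tone.
It is approached by step down from G3 and left by leap up to B♭3.
Step in, leap out — an escape tone.
The harmony at that moment is D♯ minor triad (D♯, F♯, A♯); B♯3 is not a chord tone.
It is approached by leap up from D♯3 and left by step down to A♯3.
Leap in, step out — an appoggiatura.

G♯3 (beat 3) — passing tone; F♯3 (beat 6) — escape tone; B♯3 (beat 9) — appoggiatura.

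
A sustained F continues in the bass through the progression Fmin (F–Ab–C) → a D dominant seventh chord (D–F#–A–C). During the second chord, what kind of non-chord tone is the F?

Pedal tone (pedal point).

The harmony at that moment is D dominant seventh chord (D, F#, A, C); F is not a chord tone.
It is held over (the same pitch as the preceding F) and then sustained as the same pitch into the next harmony.
Sustained through a change of harmony — a pedal tone.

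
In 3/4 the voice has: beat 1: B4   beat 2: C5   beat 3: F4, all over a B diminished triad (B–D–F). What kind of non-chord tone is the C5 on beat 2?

The harmony at that moment is B diminished triad (B, D, F); C5 is not a chord tone.
It is approached by step up from B4 and left by leap down to F4.
Step in, leap out, on a weak beat — an escape tone.

Escape tone.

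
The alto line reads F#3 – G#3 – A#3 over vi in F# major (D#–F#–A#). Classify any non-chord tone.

G#3 is a passing tone.

The harmony at that moment is D# minor triad (D#, F#, A#); G#3 is not a chord tone.
It is approached by step up from F#3 and left by step up to A#3.
Step in, step out in the same direction — a passing tone.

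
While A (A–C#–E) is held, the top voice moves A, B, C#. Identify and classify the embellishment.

B is a passing tone.

The harmony at that moment is A major triad (A, C#, E); B is not a chord tone.
It is approached by step up from A and left by step up to C#.
Step in, step out in the same direction — a passing tone.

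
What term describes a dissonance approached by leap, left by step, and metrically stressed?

Approach: by leap. Departure: by step. Metric position: strong.
Leap in, step out, in a metrically strong position — an appoggiatura. (It is the mirror image of the escape tone, which steps in and leaps out from a weak position.)

Appoggiatura.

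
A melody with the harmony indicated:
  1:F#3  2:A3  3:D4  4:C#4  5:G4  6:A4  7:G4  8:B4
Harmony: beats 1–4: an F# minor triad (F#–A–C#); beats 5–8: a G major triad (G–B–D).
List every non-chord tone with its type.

D4 (beat 3) — appoggiatura; A4 (beat 6) — neighbor tone.

The harmony at that moment is F# minor triad (F#, A, C#); D4 is not a chord tone.
It is approached by leap up from A3 and left by step down to C#4.
Leap in, step out — an appoggiatura.
The harmony at that moment is G major triad (G, B, D); A4 is not a chord tone.
It is approached by step up from G4 and left by step down to G4.
Step away and step back to the same note — a neighbor tone (upper neighbor).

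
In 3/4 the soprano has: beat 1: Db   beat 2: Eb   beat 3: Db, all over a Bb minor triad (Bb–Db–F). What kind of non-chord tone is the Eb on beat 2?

Upper neighbor tone.

The harmony at that moment is Bb minor triad (Bb, Db, F); Eb is not a chord tone.
It is approached by step up from Db and left by step down to Db.
Step away and step back to the same note — a neighbor tone (upper neighbor).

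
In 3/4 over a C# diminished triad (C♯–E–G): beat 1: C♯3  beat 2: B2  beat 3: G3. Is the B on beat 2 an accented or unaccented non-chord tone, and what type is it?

Unaccented escape tone.

The harmony at that moment is C♯ diminished triad (C♯, E, G); B2 is not a chord tone.
It is approached by step down from C♯3 and left by leap up to G3.
Step in, leap out — an escape tone.
It falls on a weak beat, so it is unaccented.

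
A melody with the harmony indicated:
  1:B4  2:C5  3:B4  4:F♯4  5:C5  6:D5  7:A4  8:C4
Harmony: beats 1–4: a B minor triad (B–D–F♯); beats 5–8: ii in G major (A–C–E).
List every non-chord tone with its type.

C5 (beat 2) — neighbor tone; D5 (beat 6) — escape tone.

The harmony at that moment is B minor triad (B, D, F♯); C5 is not a chord tone.
It is approached by step up from B4 and left by step down to B4.
Step away and step back to the same note — a neighbor tone (upper neighbor).
The harmony at that moment is A minor triad (A, C, E); D5 is not a chord tone.
It is approached by step up from C5 and left by leap down to A4.
Step in, leap out — an escape tone.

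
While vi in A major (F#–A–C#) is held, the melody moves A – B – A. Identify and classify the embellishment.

B is a neighbor tone.

The harmony at that moment is F# minor triad (F#, A, C#); B is not a chord tone.
It is approached by step up from A and left by step down to A.
Step away and step back to the same note — a neighbor tone (upper neighbor).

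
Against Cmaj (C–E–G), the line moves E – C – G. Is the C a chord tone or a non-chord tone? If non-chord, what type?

Chord tone (the root of C major triad).

C major triad contains C, E, G; C is the root, so it is a chord tone.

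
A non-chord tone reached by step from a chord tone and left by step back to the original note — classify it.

Approach: by step. Departure: by step in the opposite direction, back to the starting pitch.
Stepwise on both sides but reversing to return to the same chord tone — a neighbor tone. (Had it continued onward in the same direction it would be a passing tone instead.)

Neighbor tone.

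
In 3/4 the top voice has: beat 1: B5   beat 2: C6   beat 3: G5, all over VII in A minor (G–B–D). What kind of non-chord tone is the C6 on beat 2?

Escape tone.

The harmony at that moment is G major triad (G, B, D); C6 is not a chord tone.
It is approached by step up from B5 and left by leap down to G5.
Step in, leap out, on a weak beat — an escape tone.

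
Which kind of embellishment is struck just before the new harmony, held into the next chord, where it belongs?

Anticipation.

Approach: ahead of the chord change (typically by step), so it is dissonant against the current harmony. Departure: none — the same pitch is restated or held and is a chord tone of the new harmony.
Dissonant first, consonant once the harmony catches up: the note simply arrives early — an anticipation. (The reverse timing, consonant first and dissonant after the change, would be a suspension or retardation.)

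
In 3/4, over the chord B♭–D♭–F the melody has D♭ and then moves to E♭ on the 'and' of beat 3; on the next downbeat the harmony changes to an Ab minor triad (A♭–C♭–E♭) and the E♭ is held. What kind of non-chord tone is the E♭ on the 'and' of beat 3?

The harmony at that moment is B♭ minor triad (B♭, D♭, F); E♭ is not a chord tone.
It is approached by step up from D♭ and then sustained as the same pitch into the next harmony.
Arriving early and becoming a chord tone when the harmony changes — an anticipation.

Anticipation.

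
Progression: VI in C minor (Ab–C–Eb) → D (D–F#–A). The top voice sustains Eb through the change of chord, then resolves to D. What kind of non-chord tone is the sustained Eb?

Eb is a suspension.

The harmony at that moment is D major triad (D, F#, A); Eb is not a chord tone.
It is held over (the same pitch as the preceding Eb) and left by step down to D.
Held over from the previous chord and resolving down by step — a suspension.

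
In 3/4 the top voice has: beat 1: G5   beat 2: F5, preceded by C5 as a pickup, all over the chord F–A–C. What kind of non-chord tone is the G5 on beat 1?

The harmony at that moment is F major triad (F, A, C); G5 is not a chord tone.
It is approached by leap up from C5 and left by step down to F5.
Leap in, step out, metrically accented — an appoggiatura.

Appoggiatura.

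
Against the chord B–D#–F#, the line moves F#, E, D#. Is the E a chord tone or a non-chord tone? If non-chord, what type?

The harmony at that moment is B major triad (B, D#, F#); E is not a chord tone.
It is approached by step down from F# and left by step down to D#.
Step in, step out in the same direction — a passing tone.

Non-chord tone — a passing tone.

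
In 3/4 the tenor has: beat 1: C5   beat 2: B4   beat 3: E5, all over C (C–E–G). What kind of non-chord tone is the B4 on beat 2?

The harmony at that moment is C major triad (C, E, G); B4 is not a chord tone.
It is approached by step down from C5 and left by leap up to E5.
Step in, leap out, on a weak beat — an escape tone.

Escape tone.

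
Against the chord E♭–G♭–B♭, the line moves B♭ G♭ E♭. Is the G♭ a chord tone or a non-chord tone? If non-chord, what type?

Eb minor triad contains E♭, G♭, B♭; G♭ is the third, so it is a chord tone.

Chord tone (the third of Eb minor triad).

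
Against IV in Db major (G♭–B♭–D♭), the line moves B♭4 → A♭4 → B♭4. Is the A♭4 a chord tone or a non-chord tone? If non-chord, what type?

The harmony at that moment is G♭ major triad (G♭, B♭, D♭); A♭4 is not a chord tone.
It is approached by step down from B♭4 and left by step up to B♭4.
Step away and step back to the same note — a neighbor tone (lower neighbor).

Non-chord tone — a neighbor tone.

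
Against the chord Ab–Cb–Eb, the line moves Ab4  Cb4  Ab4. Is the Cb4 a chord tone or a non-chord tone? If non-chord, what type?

Chord tone (the third of Ab minor triad).

Ab minor triad contains Ab, Cb, Eb; Cb is the third, so it is a chord tone.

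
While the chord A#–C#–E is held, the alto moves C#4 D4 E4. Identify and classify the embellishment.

The harmony at that moment is A# diminished triad (A#, C#, E); D4 is not a chord tone.
It is approached by step up from C#4 and left by step up to E4.
Step in, step out in the same direction — a passing tone.

D4 is a passing tone.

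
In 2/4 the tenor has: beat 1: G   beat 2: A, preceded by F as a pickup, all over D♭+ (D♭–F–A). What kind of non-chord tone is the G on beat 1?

The harmony at that moment is D♭ augmented triad (D♭, F, A); G is not a chord tone.
It is approached by step up from F and left by step up to A.
Step in, step out in the same direction — a passing tone.

Passing tone.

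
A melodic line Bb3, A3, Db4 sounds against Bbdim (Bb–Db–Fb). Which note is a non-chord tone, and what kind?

The harmony at that moment is Bb diminished triad (Bb, Db, Fb); A3 is not a chord tone.
It is approached by step down from Bb3 and left by leap up to Db4.
Step in, leap out — an escape tone.

A3 is an escape tone.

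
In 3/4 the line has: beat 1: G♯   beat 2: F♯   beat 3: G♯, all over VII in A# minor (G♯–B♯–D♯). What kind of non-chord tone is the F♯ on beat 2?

The harmony at that moment is G♯ major triad (G♯, B♯, D♯); F♯ is not a chord tone.
It is approached by step down from G♯ and left by step up to G♯.
Step away and step back to the same note — a neighbor tone (lower neighbor).

Lower neighbor tone.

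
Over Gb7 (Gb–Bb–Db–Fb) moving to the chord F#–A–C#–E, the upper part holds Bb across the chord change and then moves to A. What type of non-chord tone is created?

The harmony at that moment is F# minor seventh chord (F#, A, C#, E); Bb is not a chord tone.
It is held over (the same pitch as the preceding Bb) and left by step down to A.
Held over from the previous chord and resolving down by step — a suspension.

Bb is a suspension.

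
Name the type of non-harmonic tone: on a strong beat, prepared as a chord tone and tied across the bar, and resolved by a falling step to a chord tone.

Approach: by preparation — the pitch is first a chord tone, then held (tied or repeated) while the harmony changes under it. Departure: down by step. Metric position: strong.
A prepared dissonance that resolves downward by step — a suspension. (The same figure resolving upward would be a retardation.)

Suspension.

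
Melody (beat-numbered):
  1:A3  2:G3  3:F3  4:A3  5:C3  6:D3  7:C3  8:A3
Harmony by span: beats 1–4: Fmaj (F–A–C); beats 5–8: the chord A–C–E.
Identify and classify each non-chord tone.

The harmony at that moment is F major triad (F, A, C); G3 is not a chord tone.
It is approached by step down from A3 and left by step down to F3.
Step in, step out in the same direction — a passing tone.
The harmony at that moment is A minor triad (A, C, E); D3 is not a chord tone.
It is approached by step up from C3 and left by step down to C3.
Step away and step back to the same note — a neighbor tone (upper neighbor).

G3 (beat 2) — passing tone; D3 (beat 6) — neighbor tone.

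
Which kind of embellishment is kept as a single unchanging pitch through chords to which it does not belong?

Pedal tone.

Approach: none. Departure: none — a single pitch is sustained while the chords change around it, passing through harmonies that do not contain it.
No melodic motion at all; the dissonance is created entirely by the moving harmonies against the stationary note — a pedal tone (pedal point).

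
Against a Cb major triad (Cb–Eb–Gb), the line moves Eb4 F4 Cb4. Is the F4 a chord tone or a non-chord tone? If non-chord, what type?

Non-chord tone — an escape tone.

The harmony at that moment is Cb major triad (Cb, Eb, Gb); F4 is not a chord tone.
It is approached by step up from Eb4 and left by leap down to Cb4.
Step in, leap out — an escape tone.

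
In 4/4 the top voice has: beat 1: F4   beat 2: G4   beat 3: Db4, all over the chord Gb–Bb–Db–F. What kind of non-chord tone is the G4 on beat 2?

The harmony at that moment is Gb major seventh chord (Gb, Bb, Db, F); G4 is not a chord tone.
It is approached by step up from F4 and left by leap down to Db4.
Step in, leap out, on a weak beat — an escape tone.

Escape tone.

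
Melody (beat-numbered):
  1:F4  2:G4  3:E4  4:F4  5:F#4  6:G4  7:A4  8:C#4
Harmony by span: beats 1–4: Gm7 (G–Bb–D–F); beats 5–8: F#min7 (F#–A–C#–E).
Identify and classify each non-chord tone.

The harmony at that moment is G minor seventh chord (G, Bb, D, F); E4 is not a chord tone.
It is approached by leap down from G4 and left by step up to F4.
Leap in, step out — an appoggiatura.
The harmony at that moment is F# minor seventh chord (F#, A, C#, E); G4 is not a chord tone.
It is approached by step up from F#4 and left by step up to A4.
Step in, step out in the same direction — a passing tone.

E4 (beat 3) — appoggiatura; G4 (beat 6) — passing tone.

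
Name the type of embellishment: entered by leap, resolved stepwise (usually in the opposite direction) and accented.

Approach: by leap. Departure: by step. Metric position: strong.
Leap in, step out, in a metrically strong position — an appoggiatura. (It is the mirror image of the escape tone, which steps in and leaps out from a weak position.)

Appoggiatura.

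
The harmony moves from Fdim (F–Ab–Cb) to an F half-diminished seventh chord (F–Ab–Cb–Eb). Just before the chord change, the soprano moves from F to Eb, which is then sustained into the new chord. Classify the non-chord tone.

The harmony at that moment is F diminished triad (F, Ab, Cb); Eb is not a chord tone.
It is approached by step down from F and then sustained as the same pitch into the next harmony.
Arriving early and becoming a chord tone when the harmony changes — an anticipation.

Eb is an anticipation.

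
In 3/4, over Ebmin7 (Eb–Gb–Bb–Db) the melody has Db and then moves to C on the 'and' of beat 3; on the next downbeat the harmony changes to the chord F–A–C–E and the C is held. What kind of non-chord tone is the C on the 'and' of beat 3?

The harmony at that moment is Eb minor seventh chord (Eb, Gb, Bb, Db); C is not a chord tone.
It is approached by step down from Db and then sustained as the same pitch into the next harmony.
Arriving early and becoming a chord tone when the harmony changes — an anticipation.

Anticipation.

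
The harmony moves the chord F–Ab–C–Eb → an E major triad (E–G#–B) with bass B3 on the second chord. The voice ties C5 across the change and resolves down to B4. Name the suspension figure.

At the second chord the bass is B3. The suspended C5 lies a ninth above the bass; after resolving down by step to B4, the interval above the bass becomes an octave.
Suspension figures are named by those two intervals: 9–8.

9–8 suspension.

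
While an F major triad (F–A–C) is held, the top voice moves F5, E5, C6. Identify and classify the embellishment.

E5 is an escape tone.

The harmony at that moment is F major triad (F, A, C); E5 is not a chord tone.
It is approached by step down from F5 and left by leap up to C6.
Step in, leap out — an escape tone.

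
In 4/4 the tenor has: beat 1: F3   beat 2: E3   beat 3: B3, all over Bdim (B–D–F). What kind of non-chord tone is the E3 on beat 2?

Escape tone.

The harmony at that moment is B diminished triad (B, D, F); E3 is not a chord tone.
It is approached by step down from F3 and left by leap up to B3.
Step in, leap out, on a weak beat — an escape tone.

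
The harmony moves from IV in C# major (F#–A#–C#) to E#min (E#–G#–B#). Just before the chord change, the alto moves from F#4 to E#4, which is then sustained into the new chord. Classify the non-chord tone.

The harmony at that moment is F# major triad (F#, A#, C#); E#4 is not a chord tone.
It is approached by step down from F#4 and then sustained as the same pitch into the next harmony.
Arriving early and becoming a chord tone when the harmony changes — an anticipation.

E#4 is an anticipation.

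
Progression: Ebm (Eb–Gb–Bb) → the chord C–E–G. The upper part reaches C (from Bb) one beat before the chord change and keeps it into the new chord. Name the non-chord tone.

The harmony at that moment is Eb minor triad (Eb, Gb, Bb); C is not a chord tone.
It is approached by step up from Bb and then sustained as the same pitch into the next harmony.
Arriving early and becoming a chord tone when the harmony changes — an anticipation.

C is an anticipation.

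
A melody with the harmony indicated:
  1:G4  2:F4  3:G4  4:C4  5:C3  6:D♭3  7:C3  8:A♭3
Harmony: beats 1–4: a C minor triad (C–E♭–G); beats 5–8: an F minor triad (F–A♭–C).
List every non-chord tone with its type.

F4 (beat 2) — neighbor tone; D♭3 (beat 6) — neighbor tone.

The harmony at that moment is C minor triad (C, E♭, G); F4 is not a chord tone.
It is approached by step down from G4 and left by step up to G4.
Step away and step back to the same note — a neighbor tone (lower neighbor).
The harmony at that moment is F minor triad (F, A♭, C); D♭3 is not a chord tone.
It is approached by step up from C3 and left by step down to C3.
Step away and step back to the same note — a neighbor tone (upper neighbor).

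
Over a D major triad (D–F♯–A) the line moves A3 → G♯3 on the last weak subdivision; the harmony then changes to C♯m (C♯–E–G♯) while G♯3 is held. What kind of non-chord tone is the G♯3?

G♯3 is an anticipation.

The harmony at that moment is D major triad (D, F♯, A); G♯3 is not a chord tone.
It is approached by step down from A3 and then sustained as the same pitch into the next harmony.
Arriving early and becoming a chord tone when the harmony changes — an anticipation.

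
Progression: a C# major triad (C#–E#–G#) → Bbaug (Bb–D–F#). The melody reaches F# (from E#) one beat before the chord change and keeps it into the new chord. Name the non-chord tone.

F# is an anticipation.

The harmony at that moment is C# major triad (C#, E#, G#); F# is not a chord tone.
It is approached by step up from E# and then sustained as the same pitch into the next harmony.
Arriving early and becoming a chord tone when the harmony changes — an anticipation.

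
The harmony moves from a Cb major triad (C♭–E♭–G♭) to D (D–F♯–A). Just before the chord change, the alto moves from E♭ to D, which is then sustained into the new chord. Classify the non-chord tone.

D is an anticipation.

The harmony at that moment is C♭ major triad (C♭, E♭, G♭); D is not a chord tone.
It is approached by step down from E♭ and then sustained as the same pitch into the next harmony.
Arriving early and becoming a chord tone when the harmony changes — an anticipation.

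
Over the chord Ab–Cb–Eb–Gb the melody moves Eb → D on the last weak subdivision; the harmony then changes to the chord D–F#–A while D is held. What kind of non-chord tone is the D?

D is an anticipation.

The harmony at that moment is Ab minor seventh chord (Ab, Cb, Eb, Gb); D is not a chord tone.
It is approached by step down from Eb and then sustained as the same pitch into the next harmony.
Arriving early and becoming a chord tone when the harmony changes — an anticipation.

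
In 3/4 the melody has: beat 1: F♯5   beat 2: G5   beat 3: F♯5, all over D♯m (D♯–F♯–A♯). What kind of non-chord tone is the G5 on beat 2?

The harmony at that moment is D♯ minor triad (D♯, F♯, A♯); G5 is not a chord tone.
It is approached by step up from F♯5 and left by step down to F♯5.
Step away and step back to the same note — a neighbor tone (upper neighbor).

Upper neighbor tone.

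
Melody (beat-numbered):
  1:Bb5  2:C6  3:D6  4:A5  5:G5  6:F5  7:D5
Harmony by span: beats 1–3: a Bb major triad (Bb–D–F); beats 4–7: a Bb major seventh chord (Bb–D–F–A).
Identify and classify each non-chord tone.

C6 (beat 2) — passing tone; G5 (beat 5) — passing tone.

The harmony at that moment is Bb major triad (Bb, D, F); C6 is not a chord tone.
It is approached by step up from Bb5 and left by step up to D6.
Step in, step out in the same direction — a passing tone.
The harmony at that moment is Bb major seventh chord (Bb, D, F, A); G5 is not a chord tone.
It is approached by step down from A5 and left by step down to F5.
Step in, step out in the same direction — a passing tone.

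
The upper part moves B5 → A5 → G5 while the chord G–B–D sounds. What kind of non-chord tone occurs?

The harmony at that moment is G major triad (G, B, D); A5 is not a chord tone.
It is approached by step down from B5 and left by step down to G5.
Step in, step out in the same direction — a passing tone.

A5 is a passing tone.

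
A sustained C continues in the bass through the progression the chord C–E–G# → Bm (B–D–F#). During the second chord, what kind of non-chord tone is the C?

Pedal tone (pedal point).

The harmony at that moment is B minor triad (B, D, F#); C is not a chord tone.
It is held over (the same pitch as the preceding C) and then sustained as the same pitch into the next harmony.
Sustained through a change of harmony — a pedal tone.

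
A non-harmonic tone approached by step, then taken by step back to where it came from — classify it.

Neighbor tone.

Approach: by step. Departure: by step in the opposite direction, back to the starting pitch.
Stepwise on both sides but reversing to return to the same chord tone — a neighbor tone. (Had it continued onward in the same direction it would be a passing tone instead.)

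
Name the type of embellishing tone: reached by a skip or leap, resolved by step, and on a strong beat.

Appoggiatura.

Approach: by leap. Departure: by step. Metric position: strong.
Leap in, step out, in a metrically strong position — an appoggiatura. (It is the mirror image of the escape tone, which steps in and leaps out from a weak position.)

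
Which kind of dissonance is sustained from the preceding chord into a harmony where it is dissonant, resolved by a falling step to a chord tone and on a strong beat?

Approach: by preparation — the pitch is first a chord tone, then held (tied or repeated) while the harmony changes under it. Departure: down by step. Metric position: strong.
A prepared dissonance that resolves downward by step — a suspension. (The same figure resolving upward would be a retardation.)

Suspension.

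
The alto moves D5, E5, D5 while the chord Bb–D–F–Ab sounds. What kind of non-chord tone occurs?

The harmony at that moment is Bb dominant seventh chord (Bb, D, F, Ab); E5 is not a chord tone.
It is approached by step up from D5 and left by step down to D5.
Step away and step back to the same note — a neighbor tone (upper neighbor).

E5 is a neighbor tone.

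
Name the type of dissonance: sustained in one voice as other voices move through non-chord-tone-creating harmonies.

Pedal tone.

Approach: none. Departure: none — a single pitch is sustained while the chords change around it, passing through harmonies that do not contain it.
No melodic motion at all; the dissonance is created entirely by the moving harmonies against the stationary note — a pedal tone (pedal point).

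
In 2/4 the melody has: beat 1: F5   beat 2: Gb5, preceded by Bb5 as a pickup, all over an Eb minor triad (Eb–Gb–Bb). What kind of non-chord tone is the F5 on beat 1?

The harmony at that moment is Eb minor triad (Eb, Gb, Bb); F5 is not a chord tone.
It is approached by leap down from Bb5 and left by step up to Gb5.
Leap in, step out, metrically accented — an appoggiatura.

Appoggiatura.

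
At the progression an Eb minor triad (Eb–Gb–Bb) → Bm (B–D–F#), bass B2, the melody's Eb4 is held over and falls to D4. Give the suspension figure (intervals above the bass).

At the second chord the bass is B2. The suspended Eb4 lies a fourth above the bass; after resolving down by step to D4, the interval above the bass becomes a third.
Suspension figures are named by those two intervals: 4–3.

4–3 suspension.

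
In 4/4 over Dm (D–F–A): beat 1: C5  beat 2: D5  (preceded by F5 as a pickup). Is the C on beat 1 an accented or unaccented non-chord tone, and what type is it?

Accented appoggiatura.

The harmony at that moment is D minor triad (D, F, A); C5 is not a chord tone.
It is approached by leap down from F5 and left by step up to D5.
Leap in, step out — an appoggiatura.
It falls on the downbeat, so it is accented.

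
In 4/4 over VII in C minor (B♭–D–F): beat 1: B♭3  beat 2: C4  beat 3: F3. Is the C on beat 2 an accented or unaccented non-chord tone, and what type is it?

Unaccented escape tone.

The harmony at that moment is B♭ major triad (B♭, D, F); C4 is not a chord tone.
It is approached by step up from B♭3 and left by leap down to F3.
Step in, leap out — an escape tone.
It falls on a weak beat, so it is unaccented.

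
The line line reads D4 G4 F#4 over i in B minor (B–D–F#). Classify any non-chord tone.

G4 is an appoggiatura.

The harmony at that moment is B minor triad (B, D, F#); G4 is not a chord tone.
It is approached by leap up from D4 and left by step down to F#4.
Leap in, step out — an appoggiatura.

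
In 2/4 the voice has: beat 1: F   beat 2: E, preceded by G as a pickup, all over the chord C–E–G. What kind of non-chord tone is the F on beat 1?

The harmony at that moment is C major triad (C, E, G); F is not a chord tone.
It is approached by step down from G and left by step down to E.
Step in, step out in the same direction — a passing tone.

Passing tone.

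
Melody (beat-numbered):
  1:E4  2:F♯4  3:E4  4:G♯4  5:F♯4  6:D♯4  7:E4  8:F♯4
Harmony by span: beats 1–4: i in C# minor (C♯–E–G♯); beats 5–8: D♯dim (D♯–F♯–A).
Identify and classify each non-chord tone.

The harmony at that moment is C♯ minor triad (C♯, E, G♯); F♯4 is not a chord tone.
It is approached by step up from E4 and left by step down to E4.
Step away and step back to the same note — a neighbor tone (upper neighbor).
The harmony at that moment is D♯ diminished triad (D♯, F♯, A); E4 is not a chord tone.
It is approached by step up from D♯4 and left by step up to F♯4.
Step in, step out in the same direction — a passing tone.

F♯4 (beat 2) — neighbor tone; E4 (beat 7) — passing tone.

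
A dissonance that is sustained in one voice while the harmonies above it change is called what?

Approach: none. Departure: none — a single pitch is sustained while the chords change around it, passing through harmonies that do not contain it.
No melodic motion at all; the dissonance is created entirely by the moving harmonies against the stationary note — a pedal tone (pedal point).

Pedal tone.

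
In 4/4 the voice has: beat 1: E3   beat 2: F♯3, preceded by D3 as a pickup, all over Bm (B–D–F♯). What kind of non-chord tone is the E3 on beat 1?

The harmony at that moment is B minor triad (B, D, F♯); E3 is not a chord tone.
It is approached by step up from D3 and left by step up to F♯3.
Step in, step out in the same direction — a passing tone.

Passing tone.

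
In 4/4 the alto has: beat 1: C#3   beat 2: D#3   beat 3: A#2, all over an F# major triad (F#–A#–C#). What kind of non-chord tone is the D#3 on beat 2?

Escape tone.

The harmony at that moment is F# major triad (F#, A#, C#); D#3 is not a chord tone.
It is approached by step up from C#3 and left by leap down to A#2.
Step in, leap out, on a weak beat — an escape tone.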